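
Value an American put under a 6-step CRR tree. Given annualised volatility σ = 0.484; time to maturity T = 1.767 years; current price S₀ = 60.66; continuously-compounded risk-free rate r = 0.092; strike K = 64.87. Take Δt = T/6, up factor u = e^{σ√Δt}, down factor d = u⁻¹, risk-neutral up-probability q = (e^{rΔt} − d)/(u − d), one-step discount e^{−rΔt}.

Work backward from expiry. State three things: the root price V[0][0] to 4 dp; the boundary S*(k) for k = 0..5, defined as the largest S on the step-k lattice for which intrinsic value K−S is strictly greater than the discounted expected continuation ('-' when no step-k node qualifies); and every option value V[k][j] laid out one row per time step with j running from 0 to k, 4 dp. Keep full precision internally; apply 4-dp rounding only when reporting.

Δt=0.29450  u=1.30038  d=0.76901  q=0.48640  discount=0.97327
step 6 (expiry): payoffs max(K−S,0) = 52.3247 43.6561 28.9975 4.2100 0.0000 0.0000 0.0000
step 5: (k=5,j=0): S=16.3137, (K−S)⁺=48.5563, hold=46.8224 ⇒ V=48.5563 exercise | (k=5,j=1): S=27.5862, (K−S)⁺=37.2838, hold=35.5498 ⇒ V=37.2838 exercise | (k=5,j=2): S=46.6479, (K−S)⁺=18.2221, hold=16.4881 ⇒ V=18.2221 exercise | (k=5,j=3): S=78.8810, (K−S)⁺=0.0000, hold=2.1045 ⇒ V=2.1045 continue | (k=5,j=4): S=133.3869, (K−S)⁺=0.0000, hold=0.0000 ⇒ V=0.0000 continue | (k=5,j=5): S=225.5556, (K−S)⁺=0.0000, hold=0.0000 ⇒ V=0.0000 continue  boundary S*=46.6479
step 4: (k=4,j=0): S=21.2139, (K−S)⁺=43.6561, hold=41.9221 ⇒ V=43.6561 exercise | (k=4,j=1): S=35.8725, (K−S)⁺=28.9975, hold=27.2635 ⇒ V=28.9975 exercise | (k=4,j=2): S=60.6600, (K−S)⁺=4.2100, hold=10.1050 ⇒ V=10.1050 continue | (k=4,j=3): S=102.5753, (K−S)⁺=0.0000, hold=1.0520 ⇒ V=1.0520 continue | (k=4,j=4): S=173.4536, (K−S)⁺=0.0000, hold=0.0000 ⇒ V=0.0000 continue  boundary S*=35.8725
step 3: (k=3,j=0): S=27.5862, (K−S)⁺=37.2838, hold=35.5498 ⇒ V=37.2838 exercise | (k=3,j=1): S=46.6479, (K−S)⁺=18.2221, hold=19.2788 ⇒ V=19.2788 continue | (k=3,j=2): S=78.8810, (K−S)⁺=0.0000, hold=5.5492 ⇒ V=5.5492 continue | (k=3,j=3): S=133.3869, (K−S)⁺=0.0000, hold=0.5259 ⇒ V=0.5259 continue  boundary S*=27.5862
step 2: (k=2,j=0): S=35.8725, (K−S)⁺=28.9975, hold=27.7637 ⇒ V=28.9975 exercise | (k=2,j=1): S=60.6600, (K−S)⁺=4.2100, hold=12.2640 ⇒ V=12.2640 continue | (k=2,j=2): S=102.5753, (K−S)⁺=0.0000, hold=3.0229 ⇒ V=3.0229 continue  boundary S*=35.8725
step 1: (k=1,j=0): S=46.6479, (K−S)⁺=18.2221, hold=20.3008 ⇒ V=20.3008 continue | (k=1,j=1): S=78.8810, (K−S)⁺=0.0000, hold=7.5614 ⇒ V=7.5614 continue  boundary S*=-
step 0: (k=0,j=0): S=60.6600, (K−S)⁺=4.2100, hold=13.7274 ⇒ V=13.7274 continue  boundary S*=-

price = 13.7274
boundary = - - 35.8725 27.5862 35.8725 46.6479
tree:
13.7274
20.3008 7.5614
28.9975 12.2640 3.0229
37.2838 19.2788 5.5492 0.5259
43.6561 28.9975 10.1050 1.0520 0.0000
48.5563 37.2838 18.2221 2.1045 0.0000 0.0000
52.3247 43.6561 28.9975 4.2100 0.0000 0.0000 0.0000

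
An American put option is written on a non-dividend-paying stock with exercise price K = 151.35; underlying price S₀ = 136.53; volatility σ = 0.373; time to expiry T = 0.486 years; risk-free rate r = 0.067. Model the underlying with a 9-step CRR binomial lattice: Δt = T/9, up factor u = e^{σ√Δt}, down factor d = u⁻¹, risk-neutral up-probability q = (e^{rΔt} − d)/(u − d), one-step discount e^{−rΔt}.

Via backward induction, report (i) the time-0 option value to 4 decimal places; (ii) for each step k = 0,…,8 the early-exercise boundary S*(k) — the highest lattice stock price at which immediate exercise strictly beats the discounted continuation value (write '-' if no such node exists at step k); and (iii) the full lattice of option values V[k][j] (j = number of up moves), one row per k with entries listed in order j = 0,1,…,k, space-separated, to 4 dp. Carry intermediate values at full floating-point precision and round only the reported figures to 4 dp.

price = 21.0408
boundary = - - - 105.2683 114.7998 105.2683 114.7998 125.1943 136.5300
tree:
21.0408
28.2152 13.9968
36.6715 19.9376 8.1392
46.0817 27.4984 12.4981 3.8259
54.8218 36.5502 18.6182 6.4498 1.2217
62.8363 46.0817 26.7096 10.6368 2.2967 0.1524
70.1853 54.8218 36.5502 17.0325 4.2985 0.3053 0.0000
76.9242 62.8363 46.0817 26.1557 8.0047 0.6119 0.0000 0.0000
83.1035 70.1853 54.8218 36.5502 14.8200 1.2264 0.0000 0.0000 0.0000
88.7699 76.9242 62.8363 46.0817 26.1557 2.4579 0.0000 0.0000 0.0000 0.0000

Δt=0.05400  u=1.09054  d=0.91697  q=0.49923  discount=0.99639
step 9 (expiry): payoffs max(K−S,0) = 88.7699 76.9242 62.8363 46.0817 26.1557 2.4579 0.0000 0.0000 0.0000 0.0000
step 8: (k=8,j=0): S=68.2465, (K−S)⁺=83.1035, hold=82.5570 ⇒ V=83.1035 exercise | (k=8,j=1): S=81.1647, (K−S)⁺=70.1853, hold=69.6387 ⇒ V=70.1853 exercise | (k=8,j=2): S=96.5282, (K−S)⁺=54.8218, hold=54.2752 ⇒ V=54.8218 exercise | (k=8,j=3): S=114.7998, (K−S)⁺=36.5502, hold=36.0036 ⇒ V=36.5502 exercise | (k=8,j=4): S=136.5300, (K−S)⁺=14.8200, hold=14.2734 ⇒ V=14.8200 exercise | (k=8,j=5): S=162.3735, (K−S)⁺=0.0000, hold=1.2264 ⇒ V=1.2264 continue | (k=8,j=6): S=193.1088, (K−S)⁺=0.0000, hold=0.0000 ⇒ V=0.0000 continue | (k=8,j=7): S=229.6620, (K−S)⁺=0.0000, hold=0.0000 ⇒ V=0.0000 continue | (k=8,j=8): S=273.1342, (K−S)⁺=0.0000, hold=0.0000 ⇒ V=0.0000 continue  boundary S*=136.5300
step 7: (k=7,j=0): S=74.4258, (K−S)⁺=76.9242, hold=76.3776 ⇒ V=76.9242 exercise | (k=7,j=1): S=88.5137, (K−S)⁺=62.8363, hold=62.2897 ⇒ V=62.8363 exercise | (k=7,j=2): S=105.2683, (K−S)⁺=46.0817, hold=45.5351 ⇒ V=46.0817 exercise | (k=7,j=3): S=125.1943, (K−S)⁺=26.1557, hold=25.6091 ⇒ V=26.1557 exercise | (k=7,j=4): S=148.8921, (K−S)⁺=2.4579, hold=8.0047 ⇒ V=8.0047 continue | (k=7,j=5): S=177.0755, (K−S)⁺=0.0000, hold=0.6119 ⇒ V=0.6119 continue | (k=7,j=6): S=210.5938, (K−S)⁺=0.0000, hold=0.0000 ⇒ V=0.0000 continue | (k=7,j=7): S=250.4567, (K−S)⁺=0.0000, hold=0.0000 ⇒ V=0.0000 continue  boundary S*=125.1943
step 6: (k=6,j=0): S=81.1647, (K−S)⁺=70.1853, hold=69.6387 ⇒ V=70.1853 exercise | (k=6,j=1): S=96.5282, (K−S)⁺=54.8218, hold=54.2752 ⇒ V=54.8218 exercise | (k=6,j=2): S=114.7998, (K−S)⁺=36.5502, hold=36.0036 ⇒ V=36.5502 exercise | (k=6,j=3): S=136.5300, (K−S)⁺=14.8200, hold=17.0325 ⇒ V=17.0325 continue | (k=6,j=4): S=162.3735, (K−S)⁺=0.0000, hold=4.2985 ⇒ V=4.2985 continue | (k=6,j=5): S=193.1088, (K−S)⁺=0.0000, hold=0.3053 ⇒ V=0.3053 continue | (k=6,j=6): S=229.6620, (K−S)⁺=0.0000, hold=0.0000 ⇒ V=0.0000 continue  boundary S*=114.7998
step 5: (k=5,j=0): S=88.5137, (K−S)⁺=62.8363, hold=62.2897 ⇒ V=62.8363 exercise | (k=5,j=1): S=105.2683, (K−S)⁺=46.0817, hold=45.5351 ⇒ V=46.0817 exercise | (k=5,j=2): S=125.1943, (K−S)⁺=26.1557, hold=26.7096 ⇒ V=26.7096 continue | (k=5,j=3): S=148.8921, (K−S)⁺=2.4579, hold=10.6368 ⇒ V=10.6368 continue | (k=5,j=4): S=177.0755, (K−S)⁺=0.0000, hold=2.2967 ⇒ V=2.2967 continue | (k=5,j=5): S=210.5938, (K−S)⁺=0.0000, hold=0.1524 ⇒ V=0.1524 continue  boundary S*=105.2683
step 4: (k=4,j=0): S=96.5282, (K−S)⁺=54.8218, hold=54.2752 ⇒ V=54.8218 exercise | (k=4,j=1): S=114.7998, (K−S)⁺=36.5502, hold=36.2792 ⇒ V=36.5502 exercise | (k=4,j=2): S=136.5300, (K−S)⁺=14.8200, hold=18.6182 ⇒ V=18.6182 continue | (k=4,j=3): S=162.3735, (K−S)⁺=0.0000, hold=6.4498 ⇒ V=6.4498 continue | (k=4,j=4): S=193.1088, (K−S)⁺=0.0000, hold=1.2217 ⇒ V=1.2217 continue  boundary S*=114.7998
step 3: (k=3,j=0): S=105.2683, (K−S)⁺=46.0817, hold=45.5351 ⇒ V=46.0817 exercise | (k=3,j=1): S=125.1943, (K−S)⁺=26.1557, hold=27.4984 ⇒ V=27.4984 continue | (k=3,j=2): S=148.8921, (K−S)⁺=2.4579, hold=12.4981 ⇒ V=12.4981 continue | (k=3,j=3): S=177.0755, (K−S)⁺=0.0000, hold=3.8259 ⇒ V=3.8259 continue  boundary S*=105.2683
step 2: (k=2,j=0): S=114.7998, (K−S)⁺=36.5502, hold=36.6715 ⇒ V=36.6715 continue | (k=2,j=1): S=136.5300, (K−S)⁺=14.8200, hold=19.9376 ⇒ V=19.9376 continue | (k=2,j=2): S=162.3735, (K−S)⁺=0.0000, hold=8.1392 ⇒ V=8.1392 continue  boundary S*=-
step 1: (k=1,j=0): S=125.1943, (K−S)⁺=26.1557, hold=28.2152 ⇒ V=28.2152 continue | (k=1,j=1): S=148.8921, (K−S)⁺=2.4579, hold=13.9968 ⇒ V=13.9968 continue  boundary S*=-
step 0: (k=0,j=0): S=136.5300, (K−S)⁺=14.8200, hold=21.0408 ⇒ V=21.0408 continue  boundary S*=-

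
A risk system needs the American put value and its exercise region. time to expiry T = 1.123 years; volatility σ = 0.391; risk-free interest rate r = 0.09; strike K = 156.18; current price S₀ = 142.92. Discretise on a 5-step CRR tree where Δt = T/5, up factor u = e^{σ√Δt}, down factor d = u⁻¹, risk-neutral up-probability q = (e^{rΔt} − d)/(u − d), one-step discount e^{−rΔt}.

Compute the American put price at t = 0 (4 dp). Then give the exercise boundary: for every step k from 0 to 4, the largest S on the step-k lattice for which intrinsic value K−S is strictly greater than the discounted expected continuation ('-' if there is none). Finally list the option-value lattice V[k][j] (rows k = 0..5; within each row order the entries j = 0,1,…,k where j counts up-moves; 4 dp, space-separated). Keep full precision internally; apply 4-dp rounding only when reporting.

price = 25.1096
boundary = - - 98.6600 118.7455 98.6600
tree:
25.1096
38.8421 12.8492
57.5200 22.3546 4.1809
74.2081 37.4345 8.6816 0.0000
88.0734 57.5200 18.0276 0.0000 0.0000
99.5934 74.2081 37.4345 0.0000 0.0000 0.0000

params: Δt=0.22460 u=1.20358 d=0.83085 q=0.50859 e^(-rΔt)=0.97999
t_5 payoffs: 99.5934 74.2081 37.4345 0.0000 0.0000 0.0000
t_4: node(4,0) S=68.1066 payoff=88.0734 vs cont=84.9481 → 88.0734 [stop]  node(4,1) S=98.6600 payoff=57.5200 vs cont=54.3947 → 57.5200 [stop]  node(4,2) S=142.9200 payoff=13.2600 vs cont=18.0276 → 18.0276 [wait]  node(4,3) S=207.0355 payoff=0.0000 vs cont=0.0000 → 0.0000 [wait]  node(4,4) S=299.9140 payoff=0.0000 vs cont=0.0000 → 0.0000 [wait]  ⇒ S*(4)=98.6600
t_3: node(3,0) S=81.9719 payoff=74.2081 vs cont=71.0827 → 74.2081 [stop]  node(3,1) S=118.7455 payoff=37.4345 vs cont=36.6854 → 37.4345 [stop]  node(3,2) S=172.0160 payoff=0.0000 vs cont=8.6816 → 8.6816 [wait]  node(3,3) S=249.1844 payoff=0.0000 vs cont=0.0000 → 0.0000 [wait]  ⇒ S*(3)=118.7455
t_2: node(2,0) S=98.6600 payoff=57.5200 vs cont=54.3947 → 57.5200 [stop]  node(2,1) S=142.9200 payoff=13.2600 vs cont=22.3546 → 22.3546 [wait]  node(2,2) S=207.0355 payoff=0.0000 vs cont=4.1809 → 4.1809 [wait]  ⇒ S*(2)=98.6600
t_1: node(1,0) S=118.7455 payoff=37.4345 vs cont=38.8421 → 38.8421 [wait]  node(1,1) S=172.0160 payoff=0.0000 vs cont=12.8492 → 12.8492 [wait]  ⇒ S*(1)=-
t_0: node(0,0) S=142.9200 payoff=13.2600 vs cont=25.1096 → 25.1096 [wait]  ⇒ S*(0)=-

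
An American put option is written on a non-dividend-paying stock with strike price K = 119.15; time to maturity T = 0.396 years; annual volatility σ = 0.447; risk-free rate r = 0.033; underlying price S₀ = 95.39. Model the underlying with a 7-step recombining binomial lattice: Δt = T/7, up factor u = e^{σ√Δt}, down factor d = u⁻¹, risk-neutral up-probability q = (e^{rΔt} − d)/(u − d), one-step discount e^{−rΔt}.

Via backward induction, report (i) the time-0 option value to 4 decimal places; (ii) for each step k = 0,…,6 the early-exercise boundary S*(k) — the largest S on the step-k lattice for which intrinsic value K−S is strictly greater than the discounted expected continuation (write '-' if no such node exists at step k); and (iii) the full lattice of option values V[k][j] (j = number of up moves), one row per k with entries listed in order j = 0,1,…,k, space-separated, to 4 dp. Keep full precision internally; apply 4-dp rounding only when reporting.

Δt=0.05657, u=1.11218, d=0.89914, q=0.48222, disc=e^(-rΔt)=0.99813
k=7 terminal: V=max(K-S,0) → 73.8300 63.0921 49.8101 33.3811 13.0596 0.0000 0.0000 0.0000
k=6: j=0 S=50.4038 intr=68.7462 cont=68.5240 V=68.7462[EX]; j=1 S=62.3462 intr=56.8038 cont=56.5816 V=56.8038[EX]; j=2 S=77.1181 intr=42.0319 cont=41.8097 V=42.0319[EX]; j=3 S=95.3900 intr=23.7600 cont=23.5378 V=23.7600[EX]; j=4 S=117.9911 intr=1.1589 cont=6.7494 V=6.7494[hold]; j=5 S=145.9472 intr=0.0000 cont=0.0000 V=0.0000[hold]; j=6 S=180.5271 intr=0.0000 cont=0.0000 V=0.0000[hold]  S*(6)=95.3900
k=5: j=0 S=56.0579 intr=63.0921 cont=62.8699 V=63.0921[EX]; j=1 S=69.3399 intr=49.8101 cont=49.5879 V=49.8101[EX]; j=2 S=85.7689 intr=33.3811 cont=33.1589 V=33.3811[EX]; j=3 S=106.0904 intr=13.0596 cont=15.5282 V=15.5282[hold]; j=4 S=131.2268 intr=0.0000 cont=3.4882 V=3.4882[hold]; j=5 S=162.3189 intr=0.0000 cont=0.0000 V=0.0000[hold]  S*(5)=85.7689
k=4: j=0 S=62.3462 intr=56.8038 cont=56.5816 V=56.8038[EX]; j=1 S=77.1181 intr=42.0319 cont=41.8097 V=42.0319[EX]; j=2 S=95.3900 intr=23.7600 cont=24.7260 V=24.7260[hold]; j=3 S=117.9911 intr=1.1589 cont=9.7042 V=9.7042[hold]; j=4 S=145.9472 intr=0.0000 cont=1.8028 V=1.8028[hold]  S*(4)=77.1181
k=3: j=0 S=69.3399 intr=49.8101 cont=49.5879 V=49.8101[EX]; j=1 S=85.7689 intr=33.3811 cont=33.6238 V=33.6238[hold]; j=2 S=106.0904 intr=13.0596 cont=17.4496 V=17.4496[hold]; j=3 S=131.2268 intr=0.0000 cont=5.8830 V=5.8830[hold]  S*(3)=69.3399
k=2: j=0 S=77.1181 intr=42.0319 cont=41.9265 V=42.0319[EX]; j=1 S=95.3900 intr=23.7600 cont=25.7762 V=25.7762[hold]; j=2 S=117.9911 intr=1.1589 cont=11.8498 V=11.8498[hold]  S*(2)=77.1181
k=1: j=0 S=85.7689 intr=33.3811 cont=34.1293 V=34.1293[hold]; j=1 S=106.0904 intr=13.0596 cont=19.0251 V=19.0251[hold]  S*(1)=-
k=0: j=0 S=95.3900 intr=23.7600 cont=26.7958 V=26.7958[hold]  S*(0)=-

price = 26.7958
boundary = - - 77.1181 69.3399 77.1181 85.7689 95.3900
tree:
26.7958
34.1293 19.0251
42.0319 25.7762 11.8498
49.8101 33.6238 17.4496 5.8830
56.8038 42.0319 24.7260 9.7042 1.8028
63.0921 49.8101 33.3811 15.5282 3.4882 0.0000
68.7462 56.8038 42.0319 23.7600 6.7494 0.0000 0.0000
73.8300 63.0921 49.8101 33.3811 13.0596 0.0000 0.0000 0.0000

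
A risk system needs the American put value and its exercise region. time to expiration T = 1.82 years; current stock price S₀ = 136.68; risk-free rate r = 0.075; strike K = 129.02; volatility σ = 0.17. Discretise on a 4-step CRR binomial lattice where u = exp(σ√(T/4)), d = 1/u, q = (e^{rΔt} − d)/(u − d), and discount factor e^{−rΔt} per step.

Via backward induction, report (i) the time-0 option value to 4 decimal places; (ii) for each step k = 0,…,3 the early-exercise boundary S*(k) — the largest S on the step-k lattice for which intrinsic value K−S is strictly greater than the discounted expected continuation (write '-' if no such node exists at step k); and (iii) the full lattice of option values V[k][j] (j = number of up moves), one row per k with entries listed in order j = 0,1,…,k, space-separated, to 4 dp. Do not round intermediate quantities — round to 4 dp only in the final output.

Δt=0.45500, u=1.12150, d=0.89166, q=0.62240, disc=e^(-rΔt)=0.96645
k=4 terminal: V=max(K-S,0) → 42.6226 20.3517 0.0000 0.0000 0.0000
k=3: j=0 S=96.8951 intr=32.1249 cont=27.7964 V=32.1249[EX]; j=1 S=121.8720 intr=7.1480 cont=7.4271 V=7.4271[hold]; j=2 S=153.2873 intr=0.0000 cont=0.0000 V=0.0000[hold]; j=3 S=192.8006 intr=0.0000 cont=0.0000 V=0.0000[hold]  S*(3)=96.8951
k=2: j=0 S=108.6683 intr=20.3517 cont=16.1911 V=20.3517[EX]; j=1 S=136.6800 intr=0.0000 cont=2.7104 V=2.7104[hold]; j=2 S=171.9124 intr=0.0000 cont=0.0000 V=0.0000[hold]  S*(2)=108.6683
k=1: j=0 S=121.8720 intr=7.1480 cont=9.0574 V=9.0574[hold]; j=1 S=153.2873 intr=0.0000 cont=0.9891 V=0.9891[hold]  S*(1)=-
k=0: j=0 S=136.6800 intr=0.0000 cont=3.9004 V=3.9004[hold]  S*(0)=-

price = 3.9004
boundary = - - 108.6683 96.8951
tree:
3.9004
9.0574 0.9891
20.3517 2.7104 0.0000
32.1249 7.4271 0.0000 0.0000
42.6226 20.3517 0.0000 0.0000 0.0000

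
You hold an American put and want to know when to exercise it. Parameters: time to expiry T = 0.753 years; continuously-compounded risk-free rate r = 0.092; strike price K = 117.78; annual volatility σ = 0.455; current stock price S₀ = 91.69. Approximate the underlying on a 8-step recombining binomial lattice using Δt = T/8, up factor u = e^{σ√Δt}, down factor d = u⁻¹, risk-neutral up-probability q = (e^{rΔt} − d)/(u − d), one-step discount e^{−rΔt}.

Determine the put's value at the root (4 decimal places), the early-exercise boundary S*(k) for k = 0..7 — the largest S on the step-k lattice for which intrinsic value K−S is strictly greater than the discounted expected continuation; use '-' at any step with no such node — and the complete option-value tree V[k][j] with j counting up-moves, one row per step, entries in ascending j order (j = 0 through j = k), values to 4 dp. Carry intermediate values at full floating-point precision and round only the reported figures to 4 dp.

price = 28.7484
boundary = - 79.7439 69.3542 79.7439 69.3542 79.7439 91.6900 79.7439
tree:
28.7484
38.0361 19.8226
48.4258 27.9752 11.8929
57.4618 38.0361 18.2509 5.6463
65.3205 48.4258 26.9821 9.7061 1.6234
72.1554 57.4618 38.0361 16.2321 3.2504 0.0000
78.0997 65.3205 48.4258 26.0900 6.5081 0.0000 0.0000
83.2696 72.1554 57.4618 38.0361 13.0306 0.0000 0.0000 0.0000
87.7659 78.0997 65.3205 48.4258 26.0900 0.0000 0.0000 0.0000 0.0000

params: Δt=0.09413 u=1.14981 d=0.86971 q=0.49621 e^(-rΔt)=0.99138
t_8 payoffs: 87.7659 78.0997 65.3205 48.4258 26.0900 0.0000 0.0000 0.0000 0.0000
t_7: node(7,0) S=34.5104 payoff=83.2696 vs cont=82.2541 → 83.2696 [stop]  node(7,1) S=45.6246 payoff=72.1554 vs cont=71.1398 → 72.1554 [stop]  node(7,2) S=60.3182 payoff=57.4618 vs cont=56.4463 → 57.4618 [stop]  node(7,3) S=79.7439 payoff=38.0361 vs cont=37.0206 → 38.0361 [stop]  node(7,4) S=105.4257 payoff=12.3543 vs cont=13.0306 → 13.0306 [wait]  node(7,5) S=139.3784 payoff=0.0000 vs cont=0.0000 → 0.0000 [wait]  node(7,6) S=184.2657 payoff=0.0000 vs cont=0.0000 → 0.0000 [wait]  node(7,7) S=243.6091 payoff=0.0000 vs cont=0.0000 → 0.0000 [wait]  ⇒ S*(7)=79.7439
t_6: node(6,0) S=39.6803 payoff=78.0997 vs cont=77.0842 → 78.0997 [stop]  node(6,1) S=52.4595 payoff=65.3205 vs cont=64.3050 → 65.3205 [stop]  node(6,2) S=69.3542 payoff=48.4258 vs cont=47.4103 → 48.4258 [stop]  node(6,3) S=91.6900 payoff=26.0900 vs cont=25.4072 → 26.0900 [stop]  node(6,4) S=121.2191 payoff=0.0000 vs cont=6.5081 → 6.5081 [wait]  node(6,5) S=160.2581 payoff=0.0000 vs cont=0.0000 → 0.0000 [wait]  node(6,6) S=211.8698 payoff=0.0000 vs cont=0.0000 → 0.0000 [wait]  ⇒ S*(6)=91.6900
t_5: node(5,0) S=45.6246 payoff=72.1554 vs cont=71.1398 → 72.1554 [stop]  node(5,1) S=60.3182 payoff=57.4618 vs cont=56.4463 → 57.4618 [stop]  node(5,2) S=79.7439 payoff=38.0361 vs cont=37.0206 → 38.0361 [stop]  node(5,3) S=105.4257 payoff=12.3543 vs cont=16.2321 → 16.2321 [wait]  node(5,4) S=139.3784 payoff=0.0000 vs cont=3.2504 → 3.2504 [wait]  node(5,5) S=184.2657 payoff=0.0000 vs cont=0.0000 → 0.0000 [wait]  ⇒ S*(5)=79.7439
t_4: node(4,0) S=52.4595 payoff=65.3205 vs cont=64.3050 → 65.3205 [stop]  node(4,1) S=69.3542 payoff=48.4258 vs cont=47.4103 → 48.4258 [stop]  node(4,2) S=91.6900 payoff=26.0900 vs cont=26.9821 → 26.9821 [wait]  node(4,3) S=121.2191 payoff=0.0000 vs cont=9.7061 → 9.7061 [wait]  node(4,4) S=160.2581 payoff=0.0000 vs cont=1.6234 → 1.6234 [wait]  ⇒ S*(4)=69.3542
t_3: node(3,0) S=60.3182 payoff=57.4618 vs cont=56.4463 → 57.4618 [stop]  node(3,1) S=79.7439 payoff=38.0361 vs cont=37.4594 → 38.0361 [stop]  node(3,2) S=105.4257 payoff=12.3543 vs cont=18.2509 → 18.2509 [wait]  node(3,3) S=139.3784 payoff=0.0000 vs cont=5.6463 → 5.6463 [wait]  ⇒ S*(3)=79.7439
t_2: node(2,0) S=69.3542 payoff=48.4258 vs cont=47.4103 → 48.4258 [stop]  node(2,1) S=91.6900 payoff=26.0900 vs cont=27.9752 → 27.9752 [wait]  node(2,2) S=121.2191 payoff=0.0000 vs cont=11.8929 → 11.8929 [wait]  ⇒ S*(2)=69.3542
t_1: node(1,0) S=79.7439 payoff=38.0361 vs cont=37.9480 → 38.0361 [stop]  node(1,1) S=105.4257 payoff=12.3543 vs cont=19.8226 → 19.8226 [wait]  ⇒ S*(1)=79.7439
t_0: node(0,0) S=91.6900 payoff=26.0900 vs cont=28.7484 → 28.7484 [wait]  ⇒ S*(0)=-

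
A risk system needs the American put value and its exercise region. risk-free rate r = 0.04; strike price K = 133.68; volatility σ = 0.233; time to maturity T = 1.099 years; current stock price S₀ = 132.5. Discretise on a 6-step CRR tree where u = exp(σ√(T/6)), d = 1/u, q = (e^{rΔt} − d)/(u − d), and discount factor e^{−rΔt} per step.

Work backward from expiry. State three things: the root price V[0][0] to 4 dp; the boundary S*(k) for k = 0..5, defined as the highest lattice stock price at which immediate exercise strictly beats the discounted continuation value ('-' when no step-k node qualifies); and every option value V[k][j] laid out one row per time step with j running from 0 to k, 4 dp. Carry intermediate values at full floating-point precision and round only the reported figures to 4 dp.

price = 10.9913
boundary = - - - 98.2411 108.5427 119.9246
tree:
10.9913
16.9653 5.4530
25.1569 9.3984 1.7694
35.4389 15.7144 3.5110 0.1342
44.7628 25.1373 6.9555 0.2770 0.0000
53.2018 35.4389 13.7554 0.5718 0.0000 0.0000
60.8399 44.7628 25.1373 1.1800 0.0000 0.0000 0.0000

Δt=0.18317  u=1.10486  d=0.90509  q=0.51190  discount=0.99270
step 6 (expiry): payoffs max(K−S,0) = 60.8399 44.7628 25.1373 1.1800 0.0000 0.0000 0.0000
step 5: (k=5,j=0): S=80.4782, (K−S)⁺=53.2018, hold=52.2260 ⇒ V=53.2018 exercise | (k=5,j=1): S=98.2411, (K−S)⁺=35.4389, hold=34.4630 ⇒ V=35.4389 exercise | (k=5,j=2): S=119.9246, (K−S)⁺=13.7554, hold=12.7795 ⇒ V=13.7554 exercise | (k=5,j=3): S=146.3940, (K−S)⁺=0.0000, hold=0.5718 ⇒ V=0.5718 continue | (k=5,j=4): S=178.7057, (K−S)⁺=0.0000, hold=0.0000 ⇒ V=0.0000 continue | (k=5,j=5): S=218.1492, (K−S)⁺=0.0000, hold=0.0000 ⇒ V=0.0000 continue  boundary S*=119.9246
step 4: (k=4,j=0): S=88.9172, (K−S)⁺=44.7628, hold=43.7870 ⇒ V=44.7628 exercise | (k=4,j=1): S=108.5427, (K−S)⁺=25.1373, hold=24.1614 ⇒ V=25.1373 exercise | (k=4,j=2): S=132.5000, (K−S)⁺=1.1800, hold=6.9555 ⇒ V=6.9555 continue | (k=4,j=3): S=161.7450, (K−S)⁺=0.0000, hold=0.2770 ⇒ V=0.2770 continue | (k=4,j=4): S=197.4449, (K−S)⁺=0.0000, hold=0.0000 ⇒ V=0.0000 continue  boundary S*=108.5427
step 3: (k=3,j=0): S=98.2411, (K−S)⁺=35.4389, hold=34.4630 ⇒ V=35.4389 exercise | (k=3,j=1): S=119.9246, (K−S)⁺=13.7554, hold=15.7144 ⇒ V=15.7144 continue | (k=3,j=2): S=146.3940, (K−S)⁺=0.0000, hold=3.5110 ⇒ V=3.5110 continue | (k=3,j=3): S=178.7057, (K−S)⁺=0.0000, hold=0.1342 ⇒ V=0.1342 continue  boundary S*=98.2411
step 2: (k=2,j=0): S=108.5427, (K−S)⁺=25.1373, hold=25.1569 ⇒ V=25.1569 continue | (k=2,j=1): S=132.5000, (K−S)⁺=1.1800, hold=9.3984 ⇒ V=9.3984 continue | (k=2,j=2): S=161.7450, (K−S)⁺=0.0000, hold=1.7694 ⇒ V=1.7694 continue  boundary S*=-
step 1: (k=1,j=0): S=119.9246, (K−S)⁺=13.7554, hold=16.9653 ⇒ V=16.9653 continue | (k=1,j=1): S=146.3940, (K−S)⁺=0.0000, hold=5.4530 ⇒ V=5.4530 continue  boundary S*=-
step 0: (k=0,j=0): S=132.5000, (K−S)⁺=1.1800, hold=10.9913 ⇒ V=10.9913 continue  boundary S*=-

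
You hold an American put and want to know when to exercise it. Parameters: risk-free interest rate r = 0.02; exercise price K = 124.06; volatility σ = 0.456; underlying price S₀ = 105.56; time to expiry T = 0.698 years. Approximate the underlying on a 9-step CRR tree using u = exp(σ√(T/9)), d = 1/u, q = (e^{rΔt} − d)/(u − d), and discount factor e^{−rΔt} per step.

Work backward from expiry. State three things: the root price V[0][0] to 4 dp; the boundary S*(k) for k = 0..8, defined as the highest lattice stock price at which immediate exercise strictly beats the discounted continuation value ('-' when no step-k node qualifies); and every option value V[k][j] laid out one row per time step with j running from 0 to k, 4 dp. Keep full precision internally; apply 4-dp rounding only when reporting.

Δt=0.07756, u=1.13541, d=0.88074, q=0.47439, disc=e^(-rΔt)=0.99845
k=9 terminal: V=max(K-S,0) → 90.3982 80.6649 68.1174 51.9417 31.0889 4.2065 0.0000 0.0000 0.0000 0.0000
k=8: j=0 S=38.2199 intr=85.8401 cont=85.6479 V=85.8401[EX]; j=1 S=49.2710 intr=74.7890 cont=74.5967 V=74.7890[EX]; j=2 S=63.5176 intr=60.5424 cont=60.3501 V=60.5424[EX]; j=3 S=81.8836 intr=42.1764 cont=41.9841 V=42.1764[EX]; j=4 S=105.5600 intr=18.5000 cont=18.3077 V=18.5000[EX]; j=5 S=136.0824 intr=0.0000 cont=2.2076 V=2.2076[hold]; j=6 S=175.4303 intr=0.0000 cont=0.0000 V=0.0000[hold]; j=7 S=226.1555 intr=0.0000 cont=0.0000 V=0.0000[hold]; j=8 S=291.5477 intr=0.0000 cont=0.0000 V=0.0000[hold]  S*(8)=105.5600
k=7: j=0 S=43.3951 intr=80.6649 cont=80.4726 V=80.6649[EX]; j=1 S=55.9426 intr=68.1174 cont=67.9251 V=68.1174[EX]; j=2 S=72.1183 intr=51.9417 cont=51.7494 V=51.9417[EX]; j=3 S=92.9711 intr=31.0889 cont=30.8966 V=31.0889[EX]; j=4 S=119.8535 intr=4.2065 cont=10.7543 V=10.7543[hold]; j=5 S=154.5088 intr=0.0000 cont=1.1585 V=1.1585[hold]; j=6 S=199.1846 intr=0.0000 cont=0.0000 V=0.0000[hold]; j=7 S=256.7783 intr=0.0000 cont=0.0000 V=0.0000[hold]  S*(7)=92.9711
k=6: j=0 S=49.2710 intr=74.7890 cont=74.5967 V=74.7890[EX]; j=1 S=63.5176 intr=60.5424 cont=60.3501 V=60.5424[EX]; j=2 S=81.8836 intr=42.1764 cont=41.9841 V=42.1764[EX]; j=3 S=105.5600 intr=18.5000 cont=21.4091 V=21.4091[hold]; j=4 S=136.0824 intr=0.0000 cont=6.1926 V=6.1926[hold]; j=5 S=175.4303 intr=0.0000 cont=0.6080 V=0.6080[hold]; j=6 S=226.1555 intr=0.0000 cont=0.0000 V=0.0000[hold]  S*(6)=81.8836
k=5: j=0 S=55.9426 intr=68.1174 cont=67.9251 V=68.1174[EX]; j=1 S=72.1183 intr=51.9417 cont=51.7494 V=51.9417[EX]; j=2 S=92.9711 intr=31.0889 cont=32.2745 V=32.2745[hold]; j=3 S=119.8535 intr=4.2065 cont=14.1685 V=14.1685[hold]; j=4 S=154.5088 intr=0.0000 cont=3.5378 V=3.5378[hold]; j=5 S=199.1846 intr=0.0000 cont=0.3191 V=0.3191[hold]  S*(5)=72.1183
k=4: j=0 S=63.5176 intr=60.5424 cont=60.3501 V=60.5424[EX]; j=1 S=81.8836 intr=42.1764 cont=42.5457 V=42.5457[hold]; j=2 S=105.5600 intr=18.5000 cont=23.6485 V=23.6485[hold]; j=3 S=136.0824 intr=0.0000 cont=9.1113 V=9.1113[hold]; j=4 S=175.4303 intr=0.0000 cont=2.0077 V=2.0077[hold]  S*(4)=63.5176
k=3: j=0 S=72.1183 intr=51.9417 cont=51.9243 V=51.9417[EX]; j=1 S=92.9711 intr=31.0889 cont=33.5290 V=33.5290[hold]; j=2 S=119.8535 intr=4.2065 cont=16.7262 V=16.7262[hold]; j=3 S=154.5088 intr=0.0000 cont=5.7325 V=5.7325[hold]  S*(3)=72.1183
k=2: j=0 S=81.8836 intr=42.1764 cont=43.1399 V=43.1399[hold]; j=1 S=105.5600 intr=18.5000 cont=25.5183 V=25.5183[hold]; j=2 S=136.0824 intr=0.0000 cont=11.4931 V=11.4931[hold]  S*(2)=-
k=1: j=0 S=92.9711 intr=31.0889 cont=34.7265 V=34.7265[hold]; j=1 S=119.8535 intr=4.2065 cont=18.8356 V=18.8356[hold]  S*(1)=-
k=0: j=0 S=105.5600 intr=18.5000 cont=27.1459 V=27.1459[hold]  S*(0)=-

price = 27.1459
boundary = - - - 72.1183 63.5176 72.1183 81.8836 92.9711 105.5600
tree:
27.1459
34.7265 18.8356
43.1399 25.5183 11.4931
51.9417 33.5290 16.7262 5.7325
60.5424 42.5457 23.6485 9.1113 2.0077
68.1174 51.9417 32.2745 14.1685 3.5378 0.3191
74.7890 60.5424 42.1764 21.4091 6.1926 0.6080 0.0000
80.6649 68.1174 51.9417 31.0889 10.7543 1.1585 0.0000 0.0000
85.8401 74.7890 60.5424 42.1764 18.5000 2.2076 0.0000 0.0000 0.0000
90.3982 80.6649 68.1174 51.9417 31.0889 4.2065 0.0000 0.0000 0.0000 0.0000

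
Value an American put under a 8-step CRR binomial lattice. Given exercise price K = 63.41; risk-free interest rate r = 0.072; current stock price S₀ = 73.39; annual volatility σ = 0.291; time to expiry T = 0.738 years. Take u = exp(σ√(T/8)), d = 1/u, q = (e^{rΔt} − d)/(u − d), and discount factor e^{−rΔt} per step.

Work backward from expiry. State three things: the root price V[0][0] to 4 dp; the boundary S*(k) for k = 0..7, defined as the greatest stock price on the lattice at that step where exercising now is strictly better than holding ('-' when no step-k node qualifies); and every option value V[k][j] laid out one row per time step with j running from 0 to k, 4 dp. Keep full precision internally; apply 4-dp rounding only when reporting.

Δt=0.09225, u=1.09241, d=0.91541, q=0.51557, disc=e^(-rΔt)=0.99338
k=8 terminal: V=max(K-S,0) → 27.2226 20.2255 11.8756 1.9111 0.0000 0.0000 0.0000 0.0000 0.0000
k=7: j=0 S=39.5314 intr=23.8786 cont=23.4588 V=23.8786[EX]; j=1 S=47.1750 intr=16.2350 cont=15.8152 V=16.2350[EX]; j=2 S=56.2966 intr=7.1134 cont=6.6936 V=7.1134[EX]; j=3 S=67.1819 intr=0.0000 cont=0.9197 V=0.9197[hold]; j=4 S=80.1718 intr=0.0000 cont=0.0000 V=0.0000[hold]; j=5 S=95.6735 intr=0.0000 cont=0.0000 V=0.0000[hold]; j=6 S=114.1725 intr=0.0000 cont=0.0000 V=0.0000[hold]; j=7 S=136.2483 intr=0.0000 cont=0.0000 V=0.0000[hold]  S*(7)=56.2966
k=6: j=0 S=43.1845 intr=20.2255 cont=19.8058 V=20.2255[EX]; j=1 S=51.5344 intr=11.8756 cont=11.4558 V=11.8756[EX]; j=2 S=61.4989 intr=1.9111 cont=3.8942 V=3.8942[hold]; j=3 S=73.3900 intr=0.0000 cont=0.4426 V=0.4426[hold]; j=4 S=87.5804 intr=0.0000 cont=0.0000 V=0.0000[hold]; j=5 S=104.5145 intr=0.0000 cont=0.0000 V=0.0000[hold]; j=6 S=124.7229 intr=0.0000 cont=0.0000 V=0.0000[hold]  S*(6)=51.5344
k=5: j=0 S=47.1750 intr=16.2350 cont=15.8152 V=16.2350[EX]; j=1 S=56.2966 intr=7.1134 cont=7.7092 V=7.7092[hold]; j=2 S=67.1819 intr=0.0000 cont=2.1006 V=2.1006[hold]; j=3 S=80.1718 intr=0.0000 cont=0.2130 V=0.2130[hold]; j=4 S=95.6735 intr=0.0000 cont=0.0000 V=0.0000[hold]; j=5 S=114.1725 intr=0.0000 cont=0.0000 V=0.0000[hold]  S*(5)=47.1750
k=4: j=0 S=51.5344 intr=11.8756 cont=11.7610 V=11.8756[EX]; j=1 S=61.4989 intr=1.9111 cont=4.7857 V=4.7857[hold]; j=2 S=73.3900 intr=0.0000 cont=1.1200 V=1.1200[hold]; j=3 S=87.5804 intr=0.0000 cont=0.1025 V=0.1025[hold]; j=4 S=104.5145 intr=0.0000 cont=0.0000 V=0.0000[hold]  S*(4)=51.5344
k=3: j=0 S=56.2966 intr=7.1134 cont=8.1659 V=8.1659[hold]; j=1 S=67.1819 intr=0.0000 cont=2.8766 V=2.8766[hold]; j=2 S=80.1718 intr=0.0000 cont=0.5914 V=0.5914[hold]; j=3 S=95.6735 intr=0.0000 cont=0.0493 V=0.0493[hold]  S*(3)=-
k=2: j=0 S=61.4989 intr=1.9111 cont=5.4029 V=5.4029[hold]; j=1 S=73.3900 intr=0.0000 cont=1.6872 V=1.6872[hold]; j=2 S=87.5804 intr=0.0000 cont=0.3099 V=0.3099[hold]  S*(2)=-
k=1: j=0 S=67.1819 intr=0.0000 cont=3.4641 V=3.4641[hold]; j=1 S=80.1718 intr=0.0000 cont=0.9706 V=0.9706[hold]  S*(1)=-
k=0: j=0 S=73.3900 intr=0.0000 cont=2.1641 V=2.1641[hold]  S*(0)=-

price = 2.1641
boundary = - - - - 51.5344 47.1750 51.5344 56.2966
tree:
2.1641
3.4641 0.9706
5.4029 1.6872 0.3099
8.1659 2.8766 0.5914 0.0493
11.8756 4.7857 1.1200 0.1025 0.0000
16.2350 7.7092 2.1006 0.2130 0.0000 0.0000
20.2255 11.8756 3.8942 0.4426 0.0000 0.0000 0.0000
23.8786 16.2350 7.1134 0.9197 0.0000 0.0000 0.0000 0.0000
27.2226 20.2255 11.8756 1.9111 0.0000 0.0000 0.0000 0.0000 0.0000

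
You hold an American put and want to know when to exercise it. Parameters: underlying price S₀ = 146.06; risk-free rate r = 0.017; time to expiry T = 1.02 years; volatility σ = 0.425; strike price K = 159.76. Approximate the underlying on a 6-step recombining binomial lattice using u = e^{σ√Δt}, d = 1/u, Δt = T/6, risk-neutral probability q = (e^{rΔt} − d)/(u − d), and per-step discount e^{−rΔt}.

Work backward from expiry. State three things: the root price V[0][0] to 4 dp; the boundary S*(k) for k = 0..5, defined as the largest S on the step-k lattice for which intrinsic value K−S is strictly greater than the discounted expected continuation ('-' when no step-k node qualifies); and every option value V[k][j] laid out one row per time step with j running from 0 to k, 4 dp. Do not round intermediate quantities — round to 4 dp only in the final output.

Δt=0.17000, u=1.19152, d=0.83926, q=0.46452, disc=e^(-rΔt)=0.99711
k=6 terminal: V=max(K-S,0) → 108.7192 87.2960 56.8810 13.7000 0.0000 0.0000 0.0000
k=5: j=0 S=60.8163 intr=98.9437 cont=98.4827 V=98.9437[EX]; j=1 S=86.3425 intr=73.4175 cont=72.9565 V=73.4175[EX]; j=2 S=122.5827 intr=37.1773 cont=36.7163 V=37.1773[EX]; j=3 S=174.0338 intr=0.0000 cont=7.3149 V=7.3149[hold]; j=4 S=247.0803 intr=0.0000 cont=0.0000 V=0.0000[hold]; j=5 S=350.7864 intr=0.0000 cont=0.0000 V=0.0000[hold]  S*(5)=122.5827
k=4: j=0 S=72.4640 intr=87.2960 cont=86.8350 V=87.2960[EX]; j=1 S=102.8790 intr=56.8810 cont=56.4200 V=56.8810[EX]; j=2 S=146.0600 intr=13.7000 cont=23.2384 V=23.2384[hold]; j=3 S=207.3652 intr=0.0000 cont=3.9057 V=3.9057[hold]; j=4 S=294.4018 intr=0.0000 cont=0.0000 V=0.0000[hold]  S*(4)=102.8790
k=3: j=0 S=86.3425 intr=73.4175 cont=72.9565 V=73.4175[EX]; j=1 S=122.5827 intr=37.1773 cont=41.1343 V=41.1343[hold]; j=2 S=174.0338 intr=0.0000 cont=14.2168 V=14.2168[hold]; j=3 S=247.0803 intr=0.0000 cont=2.0854 V=2.0854[hold]  S*(3)=86.3425
k=2: j=0 S=102.8790 intr=56.8810 cont=58.2527 V=58.2527[hold]; j=1 S=146.0600 intr=13.7000 cont=28.5480 V=28.5480[hold]; j=2 S=207.3652 intr=0.0000 cont=8.5568 V=8.5568[hold]  S*(2)=-
k=1: j=0 S=122.5827 intr=37.1773 cont=44.3260 V=44.3260[hold]; j=1 S=174.0338 intr=0.0000 cont=19.2061 V=19.2061[hold]  S*(1)=-
k=0: j=0 S=146.0600 intr=13.7000 cont=32.5631 V=32.5631[hold]  S*(0)=-

price = 32.5631
boundary = - - - 86.3425 102.8790 122.5827
tree:
32.5631
44.3260 19.2061
58.2527 28.5480 8.5568
73.4175 41.1343 14.2168 2.0854
87.2960 56.8810 23.2384 3.9057 0.0000
98.9437 73.4175 37.1773 7.3149 0.0000 0.0000
108.7192 87.2960 56.8810 13.7000 0.0000 0.0000 0.0000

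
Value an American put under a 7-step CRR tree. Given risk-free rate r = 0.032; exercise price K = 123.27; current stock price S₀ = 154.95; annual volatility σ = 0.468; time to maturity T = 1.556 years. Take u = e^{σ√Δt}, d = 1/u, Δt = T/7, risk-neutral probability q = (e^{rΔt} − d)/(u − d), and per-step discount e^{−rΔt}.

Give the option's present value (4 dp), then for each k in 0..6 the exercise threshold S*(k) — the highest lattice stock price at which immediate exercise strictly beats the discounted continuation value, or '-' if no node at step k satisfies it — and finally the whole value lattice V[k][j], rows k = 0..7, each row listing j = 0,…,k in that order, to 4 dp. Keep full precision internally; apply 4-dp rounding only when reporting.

price = 15.4119
boundary = - - - - 64.1040 79.9304 99.6640
tree:
15.4119
22.7313 7.0962
32.5515 11.6064 1.9350
44.9231 18.5969 3.6163 0.0000
59.1660 28.9728 6.7585 0.0000 0.0000
71.8587 43.3396 12.6309 0.0000 0.0000 0.0000
82.0382 59.1660 23.6060 0.0000 0.0000 0.0000 0.0000
90.2022 71.8587 43.3396 0.0000 0.0000 0.0000 0.0000 0.0000

params: Δt=0.22229 u=1.24689 d=0.80200 q=0.46111 e^(-rΔt)=0.99291
t_7 payoffs: 90.2022 71.8587 43.3396 0.0000 0.0000 0.0000 0.0000 0.0000
t_6: node(6,0) S=41.2318 payoff=82.0382 vs cont=81.1645 → 82.0382 [stop]  node(6,1) S=64.1040 payoff=59.1660 vs cont=58.2922 → 59.1660 [stop]  node(6,2) S=99.6640 payoff=23.6060 vs cont=23.1899 → 23.6060 [stop]  node(6,3) S=154.9500 payoff=0.0000 vs cont=0.0000 → 0.0000 [wait]  node(6,4) S=240.9044 payoff=0.0000 vs cont=0.0000 → 0.0000 [wait]  node(6,5) S=374.5397 payoff=0.0000 vs cont=0.0000 → 0.0000 [wait]  node(6,6) S=582.3056 payoff=0.0000 vs cont=0.0000 → 0.0000 [wait]  ⇒ S*(6)=99.6640
t_5: node(5,0) S=51.4113 payoff=71.8587 vs cont=70.9850 → 71.8587 [stop]  node(5,1) S=79.9304 payoff=43.3396 vs cont=42.4659 → 43.3396 [stop]  node(5,2) S=124.2696 payoff=0.0000 vs cont=12.6309 → 12.6309 [wait]  node(5,3) S=193.2049 payoff=0.0000 vs cont=0.0000 → 0.0000 [wait]  node(5,4) S=300.3802 payoff=0.0000 vs cont=0.0000 → 0.0000 [wait]  node(5,5) S=467.0081 payoff=0.0000 vs cont=0.0000 → 0.0000 [wait]  ⇒ S*(5)=79.9304
t_4: node(4,0) S=64.1040 payoff=59.1660 vs cont=58.2922 → 59.1660 [stop]  node(4,1) S=99.6640 payoff=23.6060 vs cont=28.9728 → 28.9728 [wait]  node(4,2) S=154.9500 payoff=0.0000 vs cont=6.7585 → 6.7585 [wait]  node(4,3) S=240.9044 payoff=0.0000 vs cont=0.0000 → 0.0000 [wait]  node(4,4) S=374.5397 payoff=0.0000 vs cont=0.0000 → 0.0000 [wait]  ⇒ S*(4)=64.1040
t_3: node(3,0) S=79.9304 payoff=43.3396 vs cont=44.9231 → 44.9231 [wait]  node(3,1) S=124.2696 payoff=0.0000 vs cont=18.5969 → 18.5969 [wait]  node(3,2) S=193.2049 payoff=0.0000 vs cont=3.6163 → 3.6163 [wait]  node(3,3) S=300.3802 payoff=0.0000 vs cont=0.0000 → 0.0000 [wait]  ⇒ S*(3)=-
t_2: node(2,0) S=99.6640 payoff=23.6060 vs cont=32.5515 → 32.5515 [wait]  node(2,1) S=154.9500 payoff=0.0000 vs cont=11.6064 → 11.6064 [wait]  node(2,2) S=240.9044 payoff=0.0000 vs cont=1.9350 → 1.9350 [wait]  ⇒ S*(2)=-
t_1: node(1,0) S=124.2696 payoff=0.0000 vs cont=22.7313 → 22.7313 [wait]  node(1,1) S=193.2049 payoff=0.0000 vs cont=7.0962 → 7.0962 [wait]  ⇒ S*(1)=-
t_0: node(0,0) S=154.9500 payoff=0.0000 vs cont=15.4119 → 15.4119 [wait]  ⇒ S*(0)=-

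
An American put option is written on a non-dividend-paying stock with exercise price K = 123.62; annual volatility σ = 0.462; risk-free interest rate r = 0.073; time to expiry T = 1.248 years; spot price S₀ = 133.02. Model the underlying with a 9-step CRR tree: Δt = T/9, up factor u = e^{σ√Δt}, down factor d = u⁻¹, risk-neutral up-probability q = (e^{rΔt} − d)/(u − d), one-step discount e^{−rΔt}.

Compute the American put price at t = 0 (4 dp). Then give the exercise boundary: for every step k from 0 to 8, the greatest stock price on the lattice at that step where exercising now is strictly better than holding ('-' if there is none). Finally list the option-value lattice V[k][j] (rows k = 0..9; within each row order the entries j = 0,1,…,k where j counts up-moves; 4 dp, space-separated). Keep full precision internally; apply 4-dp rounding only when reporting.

params: Δt=0.13867 u=1.18772 d=0.84195 q=0.48652 e^(-rΔt)=0.98993
t_9 payoffs: 95.3403 83.7261 67.3421 44.2293 11.6243 0.0000 0.0000 0.0000 0.0000 0.0000
t_8: node(8,0) S=33.5885 payoff=90.0315 vs cont=88.7864 → 90.0315 [stop]  node(8,1) S=47.3830 payoff=76.2370 vs cont=74.9920 → 76.2370 [stop]  node(8,2) S=66.8427 payoff=56.7773 vs cont=55.5323 → 56.7773 [stop]  node(8,3) S=94.2943 payoff=29.3257 vs cont=28.0807 → 29.3257 [stop]  node(8,4) S=133.0200 payoff=0.0000 vs cont=5.9088 → 5.9088 [wait]  node(8,5) S=187.6500 payoff=0.0000 vs cont=0.0000 → 0.0000 [wait]  node(8,6) S=264.7159 payoff=0.0000 vs cont=0.0000 → 0.0000 [wait]  node(8,7) S=373.4321 payoff=0.0000 vs cont=0.0000 → 0.0000 [wait]  node(8,8) S=526.7969 payoff=0.0000 vs cont=0.0000 → 0.0000 [wait]  ⇒ S*(8)=94.2943
t_7: node(7,0) S=39.8939 payoff=83.7261 vs cont=82.4810 → 83.7261 [stop]  node(7,1) S=56.2779 payoff=67.3421 vs cont=66.0970 → 67.3421 [stop]  node(7,2) S=79.3907 payoff=44.2293 vs cont=42.9843 → 44.2293 [stop]  node(7,3) S=111.9957 payoff=11.6243 vs cont=17.7523 → 17.7523 [wait]  node(7,4) S=157.9911 payoff=0.0000 vs cont=3.0035 → 3.0035 [wait]  node(7,5) S=222.8765 payoff=0.0000 vs cont=0.0000 → 0.0000 [wait]  node(7,6) S=314.4096 payoff=0.0000 vs cont=0.0000 → 0.0000 [wait]  node(7,7) S=443.5345 payoff=0.0000 vs cont=0.0000 → 0.0000 [wait]  ⇒ S*(7)=79.3907
t_6: node(6,0) S=47.3830 payoff=76.2370 vs cont=74.9920 → 76.2370 [stop]  node(6,1) S=66.8427 payoff=56.7773 vs cont=55.5323 → 56.7773 [stop]  node(6,2) S=94.2943 payoff=29.3257 vs cont=31.0320 → 31.0320 [wait]  node(6,3) S=133.0200 payoff=0.0000 vs cont=10.4702 → 10.4702 [wait]  node(6,4) S=187.6500 payoff=0.0000 vs cont=1.5267 → 1.5267 [wait]  node(6,5) S=264.7159 payoff=0.0000 vs cont=0.0000 → 0.0000 [wait]  node(6,6) S=373.4321 payoff=0.0000 vs cont=0.0000 → 0.0000 [wait]  ⇒ S*(6)=66.8427
t_5: node(5,0) S=56.2779 payoff=67.3421 vs cont=66.0970 → 67.3421 [stop]  node(5,1) S=79.3907 payoff=44.2293 vs cont=43.8060 → 44.2293 [stop]  node(5,2) S=111.9957 payoff=11.6243 vs cont=20.8165 → 20.8165 [wait]  node(5,3) S=157.9911 payoff=0.0000 vs cont=6.0574 → 6.0574 [wait]  node(5,4) S=222.8765 payoff=0.0000 vs cont=0.7760 → 0.7760 [wait]  node(5,5) S=314.4096 payoff=0.0000 vs cont=0.0000 → 0.0000 [wait]  ⇒ S*(5)=79.3907
t_4: node(4,0) S=66.8427 payoff=56.7773 vs cont=55.5323 → 56.7773 [stop]  node(4,1) S=94.2943 payoff=29.3257 vs cont=32.5078 → 32.5078 [wait]  node(4,2) S=133.0200 payoff=0.0000 vs cont=13.4986 → 13.4986 [wait]  node(4,3) S=187.6500 payoff=0.0000 vs cont=3.4528 → 3.4528 [wait]  node(4,4) S=264.7159 payoff=0.0000 vs cont=0.3945 → 0.3945 [wait]  ⇒ S*(4)=66.8427
t_3: node(3,0) S=79.3907 payoff=44.2293 vs cont=44.5168 → 44.5168 [wait]  node(3,1) S=111.9957 payoff=11.6243 vs cont=23.0252 → 23.0252 [wait]  node(3,2) S=157.9911 payoff=0.0000 vs cont=8.5244 → 8.5244 [wait]  node(3,3) S=222.8765 payoff=0.0000 vs cont=1.9451 → 1.9451 [wait]  ⇒ S*(3)=-
t_2: node(2,0) S=94.2943 payoff=29.3257 vs cont=33.7176 → 33.7176 [wait]  node(2,1) S=133.0200 payoff=0.0000 vs cont=15.8094 → 15.8094 [wait]  node(2,2) S=187.6500 payoff=0.0000 vs cont=5.2698 → 5.2698 [wait]  ⇒ S*(2)=-
t_1: node(1,0) S=111.9957 payoff=11.6243 vs cont=24.7531 → 24.7531 [wait]  node(1,1) S=157.9911 payoff=0.0000 vs cont=10.5741 → 10.5741 [wait]  ⇒ S*(1)=-
t_0: node(0,0) S=133.0200 payoff=0.0000 vs cont=17.6749 → 17.6749 [wait]  ⇒ S*(0)=-

price = 17.6749
boundary = - - - - 66.8427 79.3907 66.8427 79.3907 94.2943
tree:
17.6749
24.7531 10.5741
33.7176 15.8094 5.2698
44.5168 23.0252 8.5244 1.9451
56.7773 32.5078 13.4986 3.4528 0.3945
67.3421 44.2293 20.8165 6.0574 0.7760 0.0000
76.2370 56.7773 31.0320 10.4702 1.5267 0.0000 0.0000
83.7261 67.3421 44.2293 17.7523 3.0035 0.0000 0.0000 0.0000
90.0315 76.2370 56.7773 29.3257 5.9088 0.0000 0.0000 0.0000 0.0000
95.3403 83.7261 67.3421 44.2293 11.6243 0.0000 0.0000 0.0000 0.0000 0.0000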